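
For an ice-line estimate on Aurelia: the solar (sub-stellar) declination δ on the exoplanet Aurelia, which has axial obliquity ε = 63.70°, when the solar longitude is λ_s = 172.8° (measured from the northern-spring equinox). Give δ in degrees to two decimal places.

δ = +6.45°

sin δ = sin ε · sin λ_s = sin 63.70° × sin 172.8° = 0.112360.
δ = arcsin(0.112360) = +6.45°.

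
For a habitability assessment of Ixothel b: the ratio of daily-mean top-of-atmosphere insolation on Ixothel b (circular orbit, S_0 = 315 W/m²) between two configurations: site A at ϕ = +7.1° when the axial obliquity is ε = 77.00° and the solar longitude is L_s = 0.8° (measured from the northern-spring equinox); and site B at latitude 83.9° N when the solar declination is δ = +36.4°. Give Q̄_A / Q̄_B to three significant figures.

— Configuration A (ϕ=+7.1°):
Solar declination: sin δ = sin ε · sin L_s = sin 77.00° × sin 0.8° = 0.01360, so δ = +0.779°.
cos h₀ = −tan(+7.1°) tan(+0.779°) = -0.0017, h₀ = 1.5725 rad.
Bracket: h₀ sin ϕ sin δ + cos ϕ cos δ sin h₀ = 1.5725×0.12360×0.01360 + 0.99233×0.99991×1.00000 = 0.002643 + 0.992241 = 0.994884.
Q̄ = (S_0/π) × [bracket] = (315/π) × 0.994884 = 99.755 W/m².
— Configuration B (ϕ=+83.9°):
cos h₀ = −tan(+83.9°) tan(+36.400°) = -6.8987 ≤ −1 ⇒ polar day, h₀ = π.
Bracket: h₀ sin ϕ sin δ + cos ϕ cos δ sin h₀ = 3.1416×0.99434×0.59342 + 0.10626×0.80489×0.00000 = 1.853736 + 0.000000 = 1.853736.
Q̄ = (S_0/π) × [bracket] = (315/π) × 1.853736 = 185.87 W/m².
Ratio Q̄_A / Q̄_B = 99.755 / 185.87 = 0.5367.

Q̄_A / Q̄_B ≈ 0.537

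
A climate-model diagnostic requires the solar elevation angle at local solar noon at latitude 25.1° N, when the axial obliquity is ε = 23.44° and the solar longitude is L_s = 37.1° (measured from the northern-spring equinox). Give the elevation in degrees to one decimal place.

78.8°

Solar declination: sin δ = sin ε · sin L_s = sin 23.44° × sin 37.1° = 0.23995, so δ = +13.884°.
At local noon the hour angle is zero, so the zenith angle equals |ϕ − δ| = |+25.1° − (+13.884°)| = 11.216°.
Elevation = 90° − 11.216° = 78.8°.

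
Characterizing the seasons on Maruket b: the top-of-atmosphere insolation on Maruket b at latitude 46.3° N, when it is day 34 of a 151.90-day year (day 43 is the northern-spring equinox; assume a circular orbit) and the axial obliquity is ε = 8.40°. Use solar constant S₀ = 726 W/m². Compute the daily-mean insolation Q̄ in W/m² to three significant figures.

Q̄ ≈ 146 W/m²

Solar longitude: λ_s = 360° × (34 − 43)/151.90 = -21.330°, i.e. -21.330° + 360° = 338.670°.
sin δ = sin 8.40° × sin 338.670° = -0.05314, so δ = -3.046°.
cos H₀ = −tan(+46.3°) tan(-3.046°) = 0.0557, H₀ = 1.5151 rad.
Bracket: H₀ sin φ sin δ + cos φ cos δ sin H₀ = 1.5151×0.72297×-0.05314 + 0.69088×0.99859×0.99845 = -0.058208 + 0.688837 = 0.630629.
Q̄ = (S₀/π) × [bracket] = (726/π) × 0.630629 = 145.7 W/m².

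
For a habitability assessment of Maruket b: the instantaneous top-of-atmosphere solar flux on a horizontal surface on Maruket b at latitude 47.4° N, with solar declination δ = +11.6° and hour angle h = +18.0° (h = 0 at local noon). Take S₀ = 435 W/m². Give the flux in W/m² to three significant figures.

cos θ_z = sin φ sin δ + cos φ cos δ cos h = 0.148013 + 0.630599 = 0.778612.
Flux = S₀ · cos θ_z = 435 × 0.778612 = 338.7 W/m².

339 W/m²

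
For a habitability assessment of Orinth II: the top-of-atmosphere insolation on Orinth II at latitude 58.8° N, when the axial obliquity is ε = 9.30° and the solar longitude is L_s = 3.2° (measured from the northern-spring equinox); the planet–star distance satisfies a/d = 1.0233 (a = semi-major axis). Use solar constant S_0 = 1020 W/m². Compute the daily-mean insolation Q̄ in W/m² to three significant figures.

Q̄ ≈ 180 W/m²

Solar declination: sin δ = sin ε · sin L_s = sin 9.30° × sin 3.2° = 0.00902, so δ = +0.517°.
cos h₀ = −tan(+58.8°) tan(+0.517°) = -0.0149, h₀ = 1.5857 rad.
Bracket: h₀ sin ϕ sin δ + cos ϕ cos δ sin h₀ = 1.5857×0.85536×0.00902 + 0.51803×0.99996×0.99989 = 0.012234 + 0.517952 = 0.530186.
Inverse-square distance factor (a/d)² = 1.0233² = 1.047143.
Q̄ = (S_0/π) × 1.047143 × [bracket] = (1020/π) × 1.047143 × 0.530186 = 180.3 W/m².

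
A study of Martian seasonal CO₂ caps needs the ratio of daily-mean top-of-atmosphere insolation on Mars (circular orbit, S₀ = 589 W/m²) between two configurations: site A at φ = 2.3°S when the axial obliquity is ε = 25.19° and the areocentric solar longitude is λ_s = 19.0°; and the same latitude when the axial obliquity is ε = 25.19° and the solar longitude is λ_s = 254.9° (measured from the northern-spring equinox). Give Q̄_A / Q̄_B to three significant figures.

Q̄_A / Q̄_B ≈ 1.05

— Configuration A (φ=-2.3°):
sin δ = sin 25.19° × sin 19.0° = 0.13857, so δ = +7.965°.
cos H₀ = −tan(-2.3°) tan(+7.965°) = 0.0056, H₀ = 1.5652 rad.
Bracket: H₀ sin φ sin δ + cos φ cos δ sin H₀ = 1.5652×-0.04013×0.13857 + 0.99919×0.99035×0.99998 = -0.008704 + 0.989528 = 0.980824.
Q̄ = (S₀/π) × [bracket] = (589/π) × 0.980824 = 183.89 W/m².
— Configuration B (φ=-2.3°):
Solar declination: sin δ = sin ε · sin λ_s = sin 25.19° × sin 254.9° = -0.41093, so δ = -24.263°.
cos H₀ = −tan(-2.3°) tan(-24.263°) = -0.0181, H₀ = 1.5889 rad.
Bracket: H₀ sin φ sin δ + cos φ cos δ sin H₀ = 1.5889×-0.04013×-0.41093 + 0.99919×0.91167×0.99984 = 0.026202 + 0.910786 = 0.936988.
Q̄ = (S₀/π) × [bracket] = (589/π) × 0.936988 = 175.67 W/m².
Ratio Q̄_A / Q̄_B = 183.89 / 175.67 = 1.047.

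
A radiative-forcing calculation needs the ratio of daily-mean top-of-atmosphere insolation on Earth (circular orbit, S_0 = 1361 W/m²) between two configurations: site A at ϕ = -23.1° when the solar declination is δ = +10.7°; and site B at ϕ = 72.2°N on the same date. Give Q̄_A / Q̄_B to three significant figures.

— Configuration A (ϕ=-23.1°):
cos h₀ = −tan(-23.1°) tan(+10.700°) = 0.0806, h₀ = 1.4901 rad.
Bracket: h₀ sin ϕ sin δ + cos ϕ cos δ sin h₀ = 1.4901×-0.39234×0.18567 + 0.91982×0.98261×0.99675 = -0.108547 + 0.900887 = 0.792340.
Q̄ = (S_0/π) × [bracket] = (1361/π) × 0.792340 = 343.26 W/m².
— Configuration B (ϕ=+72.2°):
cos h₀ = −tan(+72.2°) tan(+10.700°) = -0.5885, h₀ = 2.2000 rad.
Bracket: h₀ sin ϕ sin δ + cos ϕ cos δ sin h₀ = 2.2000×0.95213×0.18567 + 0.30570×0.98261×0.80849 = 0.388920 + 0.242857 = 0.631777.
Q̄ = (S_0/π) × [bracket] = (1361/π) × 0.631777 = 273.70 W/m².
Ratio Q̄_A / Q̄_B = 343.26 / 273.70 = 1.254.

Q̄_A / Q̄_B ≈ 1.25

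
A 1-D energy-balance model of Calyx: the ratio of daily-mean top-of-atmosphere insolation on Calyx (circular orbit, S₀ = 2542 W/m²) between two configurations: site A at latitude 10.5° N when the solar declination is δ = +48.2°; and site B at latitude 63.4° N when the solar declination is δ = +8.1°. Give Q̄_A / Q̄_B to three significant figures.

— Configuration A (φ=+10.5°):
cos H₀ = −tan(+10.5°) tan(+48.200°) = -0.2073, H₀ = 1.7796 rad.
Bracket: H₀ sin φ sin δ + cos φ cos δ sin H₀ = 1.7796×0.18224×0.74548 + 0.98325×0.66653×0.97828 = 0.241770 + 0.641131 = 0.882901.
Q̄ = (S₀/π) × [bracket] = (2542/π) × 0.882901 = 714.39 W/m².
— Configuration B (φ=+63.4°):
cos H₀ = −tan(+63.4°) tan(+8.100°) = -0.2842, H₀ = 1.8590 rad.
Bracket: H₀ sin φ sin δ + cos φ cos δ sin H₀ = 1.8590×0.89415×0.14090 + 0.44776×0.99002×0.95876 = 0.234207 + 0.425010 = 0.659217.
Q̄ = (S₀/π) × [bracket] = (2542/π) × 0.659217 = 533.40 W/m².
Ratio Q̄_A / Q̄_B = 714.39 / 533.40 = 1.339.

Q̄_A / Q̄_B ≈ 1.34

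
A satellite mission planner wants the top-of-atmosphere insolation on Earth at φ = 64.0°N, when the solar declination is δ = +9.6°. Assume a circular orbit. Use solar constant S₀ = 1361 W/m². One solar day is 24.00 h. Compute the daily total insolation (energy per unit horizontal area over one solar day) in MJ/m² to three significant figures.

cos H₀ = −tan(+64.0°) tan(+9.600°) = -0.3468, H₀ = 1.9249 rad.
Bracket: H₀ sin φ sin δ + cos φ cos δ sin H₀ = 1.9249×0.89879×0.16677 + 0.43837×0.98600×0.93795 = 0.288526 + 0.405413 = 0.693939.
Q̄ = (S₀/π) × [bracket] = (1361/π) × 0.693939 = 300.63 W/m².
Daily total = Q̄ × 24.00 h × 3600 s/h = 300.63 × 24.00 × 3600 / 10⁶ = 25.97 MJ/m².

26.0 MJ/m²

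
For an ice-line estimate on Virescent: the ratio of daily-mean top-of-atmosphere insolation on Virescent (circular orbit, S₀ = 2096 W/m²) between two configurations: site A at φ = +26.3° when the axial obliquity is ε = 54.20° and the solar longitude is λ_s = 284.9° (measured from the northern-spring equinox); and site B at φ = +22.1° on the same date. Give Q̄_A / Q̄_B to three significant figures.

— Configuration A (φ=+26.3°):
Solar declination: sin δ = sin ε · sin λ_s = sin 54.20° × sin 284.9° = -0.78379, so δ = -51.609°.
cos H₀ = −tan(+26.3°) tan(-51.609°) = 0.6238, H₀ = 0.8972 rad.
Bracket: H₀ sin φ sin δ + cos φ cos δ sin H₀ = 0.8972×0.44307×-0.78379 + 0.89649×0.62102×0.78161 = -0.311574 + 0.435152 = 0.123578.
Q̄ = (S₀/π) × [bracket] = (2096/π) × 0.123578 = 82.448 W/m².
— Configuration B (φ=+22.1°):
cos H₀ = −tan(+22.1°) tan(-51.609°) = 0.5125, H₀ = 1.0327 rad.
Bracket: H₀ sin φ sin δ + cos φ cos δ sin H₀ = 1.0327×0.37622×-0.78379 + 0.92653×0.62102×0.85870 = -0.304520 + 0.494091 = 0.189571.
Q̄ = (S₀/π) × [bracket] = (2096/π) × 0.189571 = 126.48 W/m².
Ratio Q̄_A / Q̄_B = 82.448 / 126.48 = 0.6519.

Q̄_A / Q̄_B ≈ 0.652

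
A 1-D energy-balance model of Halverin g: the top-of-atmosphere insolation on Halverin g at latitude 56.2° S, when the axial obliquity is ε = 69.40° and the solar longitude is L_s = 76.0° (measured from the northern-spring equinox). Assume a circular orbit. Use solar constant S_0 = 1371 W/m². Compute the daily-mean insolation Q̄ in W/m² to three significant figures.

Solar declination: sin δ = sin ε · sin L_s = sin 69.40° × sin 76.0° = 0.90825, so δ = +65.265°.
cos h₀ = −tan(-56.2°) tan(+65.265°) = 3.2425 ≥ 1 ⇒ polar night, h₀ = 0 and Q̄ = 0.

Q̄ ≈ 0.00 W/m²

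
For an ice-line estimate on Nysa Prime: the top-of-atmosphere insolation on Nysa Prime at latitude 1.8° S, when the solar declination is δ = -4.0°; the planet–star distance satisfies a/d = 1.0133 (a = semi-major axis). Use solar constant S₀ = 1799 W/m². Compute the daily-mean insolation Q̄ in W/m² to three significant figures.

Q̄ ≈ 588 W/m²

cos H₀ = −tan(-1.8°) tan(-4.000°) = -0.0022, H₀ = 1.5730 rad.
Bracket: H₀ sin φ sin δ + cos φ cos δ sin H₀ = 1.5730×-0.03141×-0.06976 + 0.99951×0.99756×1.00000 = 0.003447 + 0.997071 = 1.000518.
Inverse-square distance factor (a/d)² = 1.0133² = 1.026777.
Q̄ = (S₀/π) × 1.026777 × [bracket] = (1799/π) × 1.026777 × 1.000518 = 588.3 W/m².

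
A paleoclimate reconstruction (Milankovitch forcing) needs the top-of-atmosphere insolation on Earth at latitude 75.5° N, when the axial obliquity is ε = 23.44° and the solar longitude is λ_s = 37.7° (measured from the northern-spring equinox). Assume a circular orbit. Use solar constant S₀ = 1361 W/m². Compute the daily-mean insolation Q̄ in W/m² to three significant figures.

Q̄ ≈ 321 W/m²

Solar declination: sin δ = sin ε · sin λ_s = sin 23.44° × sin 37.7° = 0.24326, so δ = +14.079°.
cos H₀ = −tan(+75.5°) tan(+14.079°) = -0.9697, H₀ = 2.8950 rad.
Bracket: H₀ sin φ sin δ + cos φ cos δ sin H₀ = 2.8950×0.96815×0.24326 + 0.25038×0.96996×0.24414 = 0.681808 + 0.059291 = 0.741099.
Q̄ = (S₀/π) × [bracket] = (1361/π) × 0.741099 = 321.1 W/m².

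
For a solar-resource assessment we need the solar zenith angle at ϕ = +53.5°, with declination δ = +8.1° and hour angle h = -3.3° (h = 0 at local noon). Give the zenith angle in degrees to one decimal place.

cos θ_z = sin ϕ sin δ + cos ϕ cos δ cos h = 0.113264 + 0.587912 = 0.701176.
θ_z = arccos(0.701176) = 45.5°.

θ_z = 45.5°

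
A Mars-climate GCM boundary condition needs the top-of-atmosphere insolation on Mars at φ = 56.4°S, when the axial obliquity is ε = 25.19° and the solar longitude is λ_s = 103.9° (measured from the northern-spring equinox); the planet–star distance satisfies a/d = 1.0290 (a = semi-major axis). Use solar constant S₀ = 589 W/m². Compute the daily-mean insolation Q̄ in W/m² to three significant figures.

Q̄ ≈ 17.1 W/m²

Solar declination: sin δ = sin ε · sin λ_s = sin 25.19° × sin 103.9° = 0.41316, so δ = +24.403°.
cos H₀ = −tan(-56.4°) tan(+24.403°) = 0.6829, H₀ = 0.8191 rad.
Bracket: H₀ sin φ sin δ + cos φ cos δ sin H₀ = 0.8191×-0.83292×0.41316 + 0.55339×0.91066×0.73055 = -0.281876 + 0.368161 = 0.086285.
Inverse-square distance factor (a/d)² = 1.0290² = 1.058841.
Q̄ = (S₀/π) × 1.058841 × [bracket] = (589/π) × 1.058841 × 0.086285 = 17.13 W/m².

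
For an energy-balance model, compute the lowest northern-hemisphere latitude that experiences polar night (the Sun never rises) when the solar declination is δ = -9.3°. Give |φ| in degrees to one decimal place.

Polar night requires cos H₀ = −tan φ tan δ ≥ 1, i.e. tan φ tan δ ≤ −1.
The boundary is |tan φ| · |tan δ| = 1, so |φ| = 90° − |δ| = 90° − 9.3° = 80.7° in the northern hemisphere.

|φ| = 80.7°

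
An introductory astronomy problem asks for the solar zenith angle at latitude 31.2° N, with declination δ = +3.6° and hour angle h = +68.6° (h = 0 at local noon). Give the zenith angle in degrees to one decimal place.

cos θ_z = sin φ sin δ + cos φ cos δ cos h = 0.032527 + 0.311487 = 0.344014.
θ_z = arccos(0.344014) = 69.9°.

θ_z = 69.9°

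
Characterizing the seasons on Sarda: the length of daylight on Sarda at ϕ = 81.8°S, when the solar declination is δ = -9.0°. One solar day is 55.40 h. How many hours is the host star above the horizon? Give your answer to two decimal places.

Sunrise equation: cos h₀ = −tan ϕ · tan δ = -1.0991 ≤ −1, so the host star never sets (polar day) and h₀ = π.
Daylight = 2h₀/(2π) × 55.40 h = (3.1416/π) × 55.40 = 55.40 h.

55.40 h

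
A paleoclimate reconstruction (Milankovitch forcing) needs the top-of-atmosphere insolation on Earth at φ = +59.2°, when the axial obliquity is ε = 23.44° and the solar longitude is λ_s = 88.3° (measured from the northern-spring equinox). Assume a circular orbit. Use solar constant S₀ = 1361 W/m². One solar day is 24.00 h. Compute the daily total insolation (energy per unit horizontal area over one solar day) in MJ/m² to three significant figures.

Solar declination: sin δ = sin ε · sin λ_s = sin 23.44° × sin 88.3° = 0.39761, so δ = +23.429°.
cos H₀ = −tan(+59.2°) tan(+23.429°) = -0.7269, H₀ = 2.3846 rad.
Bracket: H₀ sin φ sin δ + cos φ cos δ sin H₀ = 2.3846×0.85896×0.39761 + 0.51204×0.91755×0.68670 = 0.814415 + 0.322627 = 1.137042.
Q̄ = (S₀/π) × [bracket] = (1361/π) × 1.137042 = 492.59 W/m².
Daily total = Q̄ × 24.00 h × 3600 s/h = 492.59 × 24.00 × 3600 / 10⁶ = 42.56 MJ/m².

42.6 MJ/m²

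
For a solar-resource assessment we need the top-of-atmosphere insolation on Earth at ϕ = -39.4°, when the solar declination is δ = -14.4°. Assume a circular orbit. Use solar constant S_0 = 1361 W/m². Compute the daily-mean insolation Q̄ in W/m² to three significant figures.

cos h₀ = −tan(-39.4°) tan(-14.400°) = -0.2109, h₀ = 1.7833 rad.
Bracket: h₀ sin ϕ sin δ + cos ϕ cos δ sin h₀ = 1.7833×-0.63473×-0.24869 + 0.77273×0.96858×0.97751 = 0.281496 + 0.731618 = 1.013114.
Q̄ = (S_0/π) × [bracket] = (1361/π) × 1.013114 = 438.9 W/m².

Q̄ ≈ 439 W/m²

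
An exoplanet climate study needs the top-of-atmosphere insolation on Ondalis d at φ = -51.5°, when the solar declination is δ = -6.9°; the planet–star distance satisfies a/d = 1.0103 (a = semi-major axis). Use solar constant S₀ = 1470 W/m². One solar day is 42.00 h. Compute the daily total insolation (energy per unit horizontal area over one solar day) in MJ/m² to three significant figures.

55.8 MJ/m²

cos H₀ = −tan(-51.5°) tan(-6.900°) = -0.1521, H₀ = 1.7235 rad.
Bracket: H₀ sin φ sin δ + cos φ cos δ sin H₀ = 1.7235×-0.78261×-0.12014 + 0.62251×0.99276×0.98836 = 0.162048 + 0.610809 = 0.772857.
Inverse-square distance factor (a/d)² = 1.0103² = 1.020706.
Q̄ = (S₀/π) × 1.020706 × [bracket] = (1470/π) × 1.020706 × 0.772857 = 369.12 W/m².
Daily total = Q̄ × 42.00 h × 3600 s/h = 369.12 × 42.00 × 3600 / 10⁶ = 55.81 MJ/m².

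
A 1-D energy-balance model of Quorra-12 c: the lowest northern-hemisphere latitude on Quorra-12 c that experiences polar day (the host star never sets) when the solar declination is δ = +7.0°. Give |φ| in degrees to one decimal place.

Polar day requires cos H₀ = −tan φ tan δ ≤ −1, i.e. tan φ tan δ ≥ 1.
The boundary is |tan φ| · |tan δ| = 1, so |φ| = 90° − |δ| = 90° − 7.0° = 83.0° in the northern hemisphere.

|φ| = 83.0°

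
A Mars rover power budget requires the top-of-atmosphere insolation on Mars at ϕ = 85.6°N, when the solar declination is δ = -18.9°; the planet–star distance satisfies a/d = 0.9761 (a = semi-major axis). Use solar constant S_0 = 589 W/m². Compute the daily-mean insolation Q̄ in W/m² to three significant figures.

Q̄ ≈ 0.00 W/m²

cos h₀ = −tan(+85.6°) tan(-18.900°) = 4.4496 ≥ 1 ⇒ polar night, h₀ = 0 and Q̄ = 0.
Inverse-square distance factor (a/d)² = 0.9761² = 0.952771.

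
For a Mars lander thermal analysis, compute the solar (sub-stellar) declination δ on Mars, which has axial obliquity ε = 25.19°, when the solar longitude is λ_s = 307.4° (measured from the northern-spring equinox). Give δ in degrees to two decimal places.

δ = -19.76°

sin δ = sin ε · sin λ_s = sin 25.19° × sin 307.4° = -0.338120.
δ = arcsin(-0.338120) = -19.76°.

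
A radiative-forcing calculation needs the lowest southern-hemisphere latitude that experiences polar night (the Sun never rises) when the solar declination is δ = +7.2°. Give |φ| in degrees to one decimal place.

Polar night requires cos H₀ = −tan φ tan δ ≥ 1, i.e. tan φ tan δ ≤ −1.
The boundary is |tan φ| · |tan δ| = 1, so |φ| = 90° − |δ| = 90° − 7.2° = 82.8° in the southern hemisphere.

|φ| = 82.8°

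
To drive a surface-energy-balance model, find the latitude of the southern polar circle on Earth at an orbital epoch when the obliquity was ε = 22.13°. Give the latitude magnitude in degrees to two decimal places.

The polar circle is the lowest latitude that experiences at least one full rotation of continuous darkness at the northern-summer solstice; it lies at |φ| = 90° − ε = 90° − 22.13° = 67.87°.

67.87°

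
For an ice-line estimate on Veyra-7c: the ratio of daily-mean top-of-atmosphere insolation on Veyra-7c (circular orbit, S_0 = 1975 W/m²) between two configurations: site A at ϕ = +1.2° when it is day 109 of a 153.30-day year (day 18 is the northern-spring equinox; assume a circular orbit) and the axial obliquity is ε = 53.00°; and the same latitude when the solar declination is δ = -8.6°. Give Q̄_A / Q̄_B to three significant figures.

— Configuration A (ϕ=+1.2°):
Solar longitude: L_s = 360° × (109 − 18)/153.30 = 213.699°.
sin δ = sin 53.00° × sin 213.699° = -0.44310, so δ = -26.302°.
cos h₀ = −tan(+1.2°) tan(-26.302°) = 0.0104, h₀ = 1.5604 rad.
Bracket: h₀ sin ϕ sin δ + cos ϕ cos δ sin h₀ = 1.5604×0.02094×-0.44310 + 0.99978×0.89647×0.99995 = -0.014478 + 0.896228 = 0.881750.
Q̄ = (S_0/π) × [bracket] = (1975/π) × 0.881750 = 554.32 W/m².
— Configuration B (ϕ=+1.2°):
cos h₀ = −tan(+1.2°) tan(-8.600°) = 0.0032, h₀ = 1.5676 rad.
Bracket: h₀ sin ϕ sin δ + cos ϕ cos δ sin h₀ = 1.5676×0.02094×-0.14954 + 0.99978×0.98876×0.99999 = -0.004909 + 0.988533 = 0.983624.
Q̄ = (S_0/π) × [bracket] = (1975/π) × 0.983624 = 618.37 W/m².
Ratio Q̄_A / Q̄_B = 554.32 / 618.37 = 0.8964.

Q̄_A / Q̄_B ≈ 0.896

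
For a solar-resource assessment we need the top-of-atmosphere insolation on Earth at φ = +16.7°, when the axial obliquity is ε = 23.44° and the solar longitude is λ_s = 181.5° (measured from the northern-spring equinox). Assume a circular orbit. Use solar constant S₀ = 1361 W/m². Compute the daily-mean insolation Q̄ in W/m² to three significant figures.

Solar declination: sin δ = sin ε · sin λ_s = sin 23.44° × sin 181.5° = -0.01041, so δ = -0.597°.
cos H₀ = −tan(+16.7°) tan(-0.597°) = 0.0031, H₀ = 1.5677 rad.
Bracket: H₀ sin φ sin δ + cos φ cos δ sin H₀ = 1.5677×0.28736×-0.01041 + 0.95782×0.99995×1.00000 = -0.004690 + 0.957772 = 0.953082.
Q̄ = (S₀/π) × [bracket] = (1361/π) × 0.953082 = 412.9 W/m².

Q̄ ≈ 413 W/m²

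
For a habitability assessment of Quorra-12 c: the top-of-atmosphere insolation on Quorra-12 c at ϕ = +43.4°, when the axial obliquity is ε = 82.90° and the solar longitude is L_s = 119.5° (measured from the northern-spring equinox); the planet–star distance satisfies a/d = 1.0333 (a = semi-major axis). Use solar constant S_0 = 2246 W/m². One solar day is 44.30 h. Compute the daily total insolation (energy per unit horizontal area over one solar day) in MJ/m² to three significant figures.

227 MJ/m²

Solar declination: sin δ = sin ε · sin L_s = sin 82.90° × sin 119.5° = 0.86368, so δ = +59.733°.
cos h₀ = −tan(+43.4°) tan(+59.733°) = -1.6204 ≤ −1 ⇒ polar day, h₀ = π.
Bracket: h₀ sin ϕ sin δ + cos ϕ cos δ sin h₀ = 3.1416×0.68709×0.86368 + 0.72657×0.50404×0.00000 = 1.864307 + 0.000000 = 1.864307.
Inverse-square distance factor (a/d)² = 1.0333² = 1.067709.
Q̄ = (S_0/π) × 1.067709 × [bracket] = (2246/π) × 1.067709 × 1.864307 = 1423.1 W/m².
Daily total = Q̄ × 44.30 h × 3600 s/h = 1423.1 × 44.30 × 3600 / 10⁶ = 227.0 MJ/m².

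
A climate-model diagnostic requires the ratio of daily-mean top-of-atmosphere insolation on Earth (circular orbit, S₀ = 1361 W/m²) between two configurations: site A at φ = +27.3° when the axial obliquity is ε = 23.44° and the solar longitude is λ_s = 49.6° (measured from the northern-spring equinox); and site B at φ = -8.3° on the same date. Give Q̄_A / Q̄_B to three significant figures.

— Configuration A (φ=+27.3°):
Solar declination: sin δ = sin ε · sin λ_s = sin 23.44° × sin 49.6° = 0.30293, so δ = +17.634°.
cos H₀ = −tan(+27.3°) tan(+17.634°) = -0.1641, H₀ = 1.7356 rad.
Bracket: H₀ sin φ sin δ + cos φ cos δ sin H₀ = 1.7356×0.45865×0.30293 + 0.88862×0.95301×0.98645 = 0.241142 + 0.835389 = 1.076531.
Q̄ = (S₀/π) × [bracket] = (1361/π) × 1.076531 = 466.37 W/m².
— Configuration B (φ=-8.3°):
cos H₀ = −tan(-8.3°) tan(+17.634°) = 0.0464, H₀ = 1.5244 rad.
Bracket: H₀ sin φ sin δ + cos φ cos δ sin H₀ = 1.5244×-0.14436×0.30293 + 0.98953×0.95301×0.99892 = -0.066663 + 0.942014 = 0.875351.
Q̄ = (S₀/π) × [bracket] = (1361/π) × 0.875351 = 379.22 W/m².
Ratio Q̄_A / Q̄_B = 466.37 / 379.22 = 1.230.

Q̄_A / Q̄_B ≈ 1.23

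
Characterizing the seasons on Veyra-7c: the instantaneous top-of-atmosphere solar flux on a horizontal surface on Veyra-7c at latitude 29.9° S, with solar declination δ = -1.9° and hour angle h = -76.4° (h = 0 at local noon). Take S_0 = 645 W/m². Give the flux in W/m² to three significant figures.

cos θ_z = sin ϕ sin δ + cos ϕ cos δ cos h = 0.016527 + 0.203732 = 0.220259.
Flux = S_0 · cos θ_z = 645 × 0.220259 = 142.1 W/m².

142 W/m²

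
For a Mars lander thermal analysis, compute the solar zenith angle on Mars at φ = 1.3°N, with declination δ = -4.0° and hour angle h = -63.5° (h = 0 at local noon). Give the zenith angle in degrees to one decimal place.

θ_z = 63.7°

cos θ_z = sin φ sin δ + cos φ cos δ cos h = -0.001583 + 0.444996 = 0.443413.
θ_z = arccos(0.443413) = 63.7°.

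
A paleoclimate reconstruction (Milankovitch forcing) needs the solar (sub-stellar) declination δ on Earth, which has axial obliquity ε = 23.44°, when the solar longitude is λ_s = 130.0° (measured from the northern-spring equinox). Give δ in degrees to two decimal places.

δ = +17.74°

sin δ = sin ε · sin λ_s = sin 23.44° × sin 130.0° = 0.304724.
δ = arcsin(0.304724) = +17.74°.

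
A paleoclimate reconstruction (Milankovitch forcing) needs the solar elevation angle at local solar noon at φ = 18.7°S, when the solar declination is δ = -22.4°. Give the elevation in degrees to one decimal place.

86.3°

At local noon the hour angle is zero, so the zenith angle equals |φ − δ| = |-18.7° − (-22.400°)| = 3.700°.
Elevation = 90° − 3.700° = 86.3°.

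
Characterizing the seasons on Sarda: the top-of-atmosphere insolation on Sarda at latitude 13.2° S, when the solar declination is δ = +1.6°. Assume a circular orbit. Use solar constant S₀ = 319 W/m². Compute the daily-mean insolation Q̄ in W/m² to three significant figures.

cos H₀ = −tan(-13.2°) tan(+1.600°) = 0.0066, H₀ = 1.5642 rad.
Bracket: H₀ sin φ sin δ + cos φ cos δ sin H₀ = 1.5642×-0.22835×0.02792 + 0.97358×0.99961×0.99998 = -0.009973 + 0.973181 = 0.963208.
Q̄ = (S₀/π) × [bracket] = (319/π) × 0.963208 = 97.80 W/m².

Q̄ ≈ 97.8 W/m²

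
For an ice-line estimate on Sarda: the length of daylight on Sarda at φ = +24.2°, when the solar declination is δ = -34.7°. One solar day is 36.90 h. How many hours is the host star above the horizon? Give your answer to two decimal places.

cos H₀ = −tan φ · tan δ = −tan(+24.2°) × tan(-34.700°) = 0.3112, so H₀ = 1.2543 rad = 71.87°.
Daylight = 2H₀/(2π) × 36.90 h = (1.2543/π) × 36.90 = 14.73 h.

14.73 h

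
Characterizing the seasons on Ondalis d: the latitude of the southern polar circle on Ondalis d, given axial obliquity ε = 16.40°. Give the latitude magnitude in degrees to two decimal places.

73.60°

The polar circle is the lowest latitude that experiences at least one full rotation of continuous darkness at the northern-summer solstice; it lies at |ϕ| = 90° − ε = 90° − 16.40° = 73.60°.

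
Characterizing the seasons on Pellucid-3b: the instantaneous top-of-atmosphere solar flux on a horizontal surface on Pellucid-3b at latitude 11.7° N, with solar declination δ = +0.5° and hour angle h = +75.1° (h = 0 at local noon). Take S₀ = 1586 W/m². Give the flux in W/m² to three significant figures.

402 W/m²

cos θ_z = sin φ sin δ + cos φ cos δ cos h = 0.001770 + 0.251781 = 0.253551.
Flux = S₀ · cos θ_z = 1586 × 0.253551 = 402.1 W/m².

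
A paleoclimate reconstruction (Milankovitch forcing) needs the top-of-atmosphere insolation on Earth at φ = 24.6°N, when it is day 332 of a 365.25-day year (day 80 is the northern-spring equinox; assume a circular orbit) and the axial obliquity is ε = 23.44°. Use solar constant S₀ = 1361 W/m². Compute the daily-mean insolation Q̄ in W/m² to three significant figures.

Solar longitude: λ_s = 360° × (332 − 80)/365.25 = 248.378°.
sin δ = sin 23.44° × sin 248.378° = -0.36980, so δ = -21.703°.
cos H₀ = −tan(+24.6°) tan(-21.703°) = 0.1822, H₀ = 1.3875 rad.
Bracket: H₀ sin φ sin δ + cos φ cos δ sin H₀ = 1.3875×0.41628×-0.36980 + 0.90924×0.92911×0.98326 = -0.213592 + 0.830642 = 0.617050.
Q̄ = (S₀/π) × [bracket] = (1361/π) × 0.617050 = 267.3 W/m².

Q̄ ≈ 267 W/m²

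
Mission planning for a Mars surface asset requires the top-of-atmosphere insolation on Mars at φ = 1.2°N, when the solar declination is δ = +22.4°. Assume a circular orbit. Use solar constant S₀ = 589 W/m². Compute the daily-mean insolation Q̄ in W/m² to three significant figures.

Q̄ ≈ 176 W/m²

cos H₀ = −tan(+1.2°) tan(+22.400°) = -0.0086, H₀ = 1.5794 rad.
Bracket: H₀ sin φ sin δ + cos φ cos δ sin H₀ = 1.5794×0.02094×0.38107 + 0.99978×0.92455×0.99996 = 0.012603 + 0.924310 = 0.936913.
Q̄ = (S₀/π) × [bracket] = (589/π) × 0.936913 = 175.7 W/m².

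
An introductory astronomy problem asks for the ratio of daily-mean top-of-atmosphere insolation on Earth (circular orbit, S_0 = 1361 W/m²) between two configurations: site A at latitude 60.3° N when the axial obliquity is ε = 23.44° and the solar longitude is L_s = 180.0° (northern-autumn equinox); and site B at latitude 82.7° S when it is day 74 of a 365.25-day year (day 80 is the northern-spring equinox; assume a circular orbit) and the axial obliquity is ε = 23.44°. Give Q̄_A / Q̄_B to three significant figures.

— Configuration A (ϕ=+60.3°):
Solar declination: sin δ = sin ε · sin L_s = sin 23.44° × sin 180.0° = 0.00000, so δ = +0.000°.
cos h₀ = −tan(+60.3°) tan(+0.000°) = -0.0000, h₀ = 1.5708 rad.
Bracket: h₀ sin ϕ sin δ + cos ϕ cos δ sin h₀ = 1.5708×0.86863×0.00000 + 0.49546×1.00000×1.00000 = 0.000000 + 0.495460 = 0.495460.
Q̄ = (S_0/π) × [bracket] = (1361/π) × 0.495460 = 214.64 W/m².
— Configuration B (ϕ=-82.7°):
Solar longitude: L_s = 360° × (74 − 80)/365.25 = -5.914°, i.e. -5.914° + 360° = 354.086°.
sin δ = sin 23.44° × sin 354.086° = -0.04098, so δ = -2.349°.
cos h₀ = −tan(-82.7°) tan(-2.349°) = -0.3202, h₀ = 1.8967 rad.
Bracket: h₀ sin ϕ sin δ + cos ϕ cos δ sin h₀ = 1.8967×-0.99189×-0.04098 + 0.12706×0.99916×0.94735 = 0.077096 + 0.120269 = 0.197365.
Q̄ = (S_0/π) × [bracket] = (1361/π) × 0.197365 = 85.502 W/m².
Ratio Q̄_A / Q̄_B = 214.64 / 85.502 = 2.510.

Q̄_A / Q̄_B ≈ 2.51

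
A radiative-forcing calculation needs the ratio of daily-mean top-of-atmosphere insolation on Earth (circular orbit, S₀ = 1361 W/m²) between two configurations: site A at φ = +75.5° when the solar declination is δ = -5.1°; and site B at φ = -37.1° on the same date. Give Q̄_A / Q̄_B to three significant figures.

Q̄_A / Q̄_B ≈ 0.147

— Configuration A (φ=+75.5°):
cos H₀ = −tan(+75.5°) tan(-5.100°) = 0.3451, H₀ = 1.2185 rad.
Bracket: H₀ sin φ sin δ + cos φ cos δ sin H₀ = 1.2185×0.96815×-0.08889 + 0.25038×0.99604×0.93857 = -0.104863 + 0.234069 = 0.129206.
Q̄ = (S₀/π) × [bracket] = (1361/π) × 0.129206 = 55.975 W/m².
— Configuration B (φ=-37.1°):
cos H₀ = −tan(-37.1°) tan(-5.100°) = -0.0675, H₀ = 1.6383 rad.
Bracket: H₀ sin φ sin δ + cos φ cos δ sin H₀ = 1.6383×-0.60321×-0.08889 + 0.79758×0.99604×0.99772 = 0.087845 + 0.792610 = 0.880455.
Q̄ = (S₀/π) × [bracket] = (1361/π) × 0.880455 = 381.43 W/m².
Ratio Q̄_A / Q̄_B = 55.975 / 381.43 = 0.1468.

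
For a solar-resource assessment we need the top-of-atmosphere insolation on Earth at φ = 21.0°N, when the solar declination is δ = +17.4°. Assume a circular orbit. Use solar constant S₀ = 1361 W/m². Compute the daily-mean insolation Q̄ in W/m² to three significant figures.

Q̄ ≈ 462 W/m²

cos H₀ = −tan(+21.0°) tan(+17.400°) = -0.1203, H₀ = 1.6914 rad.
Bracket: H₀ sin φ sin δ + cos φ cos δ sin H₀ = 1.6914×0.35837×0.29904 + 0.93358×0.95424×0.99274 = 0.181262 + 0.884392 = 1.065654.
Q̄ = (S₀/π) × [bracket] = (1361/π) × 1.065654 = 461.7 W/m².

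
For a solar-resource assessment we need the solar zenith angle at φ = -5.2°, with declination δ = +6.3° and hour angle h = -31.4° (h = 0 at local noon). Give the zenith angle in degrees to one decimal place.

θ_z = 33.4°

cos θ_z = sin φ sin δ + cos φ cos δ cos h = -0.009946 + 0.844905 = 0.834959.
θ_z = arccos(0.834959) = 33.4°.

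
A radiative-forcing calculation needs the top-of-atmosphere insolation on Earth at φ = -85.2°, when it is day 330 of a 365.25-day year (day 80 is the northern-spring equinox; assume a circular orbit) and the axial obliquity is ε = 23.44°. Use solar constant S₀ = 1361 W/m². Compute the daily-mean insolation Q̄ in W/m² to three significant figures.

Solar longitude: λ_s = 360° × (330 − 80)/365.25 = 246.407°.
sin δ = sin 23.44° × sin 246.407° = -0.36454, so δ = -21.379°.
cos H₀ = −tan(-85.2°) tan(-21.379°) = -4.6619 ≤ −1 ⇒ polar day, H₀ = π.
Bracket: H₀ sin φ sin δ + cos φ cos δ sin H₀ = 3.1416×-0.99649×-0.36454 + 0.08368×0.93119×0.00000 = 1.141219 + 0.000000 = 1.141219.
Q̄ = (S₀/π) × [bracket] = (1361/π) × 1.141219 = 494.4 W/m².

Q̄ ≈ 494 W/m²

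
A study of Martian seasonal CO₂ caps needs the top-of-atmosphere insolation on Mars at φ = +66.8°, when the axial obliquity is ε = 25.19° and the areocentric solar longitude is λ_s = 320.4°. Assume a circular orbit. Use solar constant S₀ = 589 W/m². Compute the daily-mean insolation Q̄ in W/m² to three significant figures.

Q̄ ≈ 13.7 W/m²

sin δ = sin 25.19° × sin 320.4° = -0.27130, so δ = -15.742°.
cos H₀ = −tan(+66.8°) tan(-15.742°) = 0.6577, H₀ = 0.8531 rad.
Bracket: H₀ sin φ sin δ + cos φ cos δ sin H₀ = 0.8531×0.91914×-0.27130 + 0.39394×0.96249×0.75332 = -0.212731 + 0.285631 = 0.072900.
Q̄ = (S₀/π) × [bracket] = (589/π) × 0.072900 = 13.67 W/m².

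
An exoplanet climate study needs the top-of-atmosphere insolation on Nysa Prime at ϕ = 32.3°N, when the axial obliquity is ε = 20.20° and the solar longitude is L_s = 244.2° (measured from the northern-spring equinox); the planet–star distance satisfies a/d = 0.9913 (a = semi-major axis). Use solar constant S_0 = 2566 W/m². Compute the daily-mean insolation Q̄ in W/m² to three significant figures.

Solar declination: sin δ = sin ε · sin L_s = sin 20.20° × sin 244.2° = -0.31088, so δ = -18.112°.
cos h₀ = −tan(+32.3°) tan(-18.112°) = 0.2068, h₀ = 1.3625 rad.
Bracket: h₀ sin ϕ sin δ + cos ϕ cos δ sin h₀ = 1.3625×0.53435×-0.31088 + 0.84526×0.95045×0.97839 = -0.226337 + 0.786016 = 0.559679.
Inverse-square distance factor (a/d)² = 0.9913² = 0.982676.
Q̄ = (S_0/π) × 0.982676 × [bracket] = (2566/π) × 0.982676 × 0.559679 = 449.2 W/m².

Q̄ ≈ 449 W/m²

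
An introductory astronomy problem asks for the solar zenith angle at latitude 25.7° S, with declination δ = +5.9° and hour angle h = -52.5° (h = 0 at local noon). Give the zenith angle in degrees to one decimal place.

cos θ_z = sin φ sin δ + cos φ cos δ cos h = -0.044577 + 0.545635 = 0.501058.
θ_z = arccos(0.501058) = 59.9°.

θ_z = 59.9°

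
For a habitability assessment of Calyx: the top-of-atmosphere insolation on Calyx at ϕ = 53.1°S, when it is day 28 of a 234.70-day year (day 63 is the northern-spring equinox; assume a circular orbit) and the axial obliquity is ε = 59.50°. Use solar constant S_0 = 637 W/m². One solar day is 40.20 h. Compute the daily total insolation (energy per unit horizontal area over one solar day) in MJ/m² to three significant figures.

Solar longitude: L_s = 360° × (28 − 63)/234.70 = -53.686°, i.e. -53.686° + 360° = 306.314°.
sin δ = sin 59.50° × sin 306.314° = -0.69428, so δ = -43.970°.
cos h₀ = −tan(-53.1°) tan(-43.970°) = -1.2848 ≤ −1 ⇒ polar day, h₀ = π.
Bracket: h₀ sin ϕ sin δ + cos ϕ cos δ sin h₀ = 3.1416×-0.79968×-0.69428 + 0.60042×0.71970×0.00000 = 1.744222 + 0.000000 = 1.744222.
Q̄ = (S_0/π) × [bracket] = (637/π) × 1.744222 = 353.66 W/m².
Daily total = Q̄ × 40.20 h × 3600 s/h = 353.66 × 40.20 × 3600 / 10⁶ = 51.18 MJ/m².

51.2 MJ/m²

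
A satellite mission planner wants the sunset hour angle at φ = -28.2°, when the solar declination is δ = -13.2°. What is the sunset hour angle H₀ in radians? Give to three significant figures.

cos H₀ = −tan φ · tan δ = −tan(-28.2°) × tan(-13.200°) = -0.1258, so H₀ = 1.6969 rad = 97.22°.

H₀ = 1.70 rad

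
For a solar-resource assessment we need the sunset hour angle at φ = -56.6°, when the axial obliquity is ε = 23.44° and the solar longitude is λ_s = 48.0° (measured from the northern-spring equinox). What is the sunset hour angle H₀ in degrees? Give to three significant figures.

Solar declination: sin δ = sin ε · sin λ_s = sin 23.44° × sin 48.0° = 0.29561, so δ = +17.194°.
cos H₀ = −tan φ · tan δ = −tan(-56.6°) × tan(+17.194°) = 0.4693, so H₀ = 1.0823 rad = 62.01°.

H₀ = 62.0°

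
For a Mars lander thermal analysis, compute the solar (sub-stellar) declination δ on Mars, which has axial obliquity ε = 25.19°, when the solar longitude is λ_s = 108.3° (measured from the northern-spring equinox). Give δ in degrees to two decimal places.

sin δ = sin ε · sin λ_s = sin 25.19° × sin 108.3° = 0.404096.
δ = arcsin(0.404096) = +23.83°.

δ = +23.83°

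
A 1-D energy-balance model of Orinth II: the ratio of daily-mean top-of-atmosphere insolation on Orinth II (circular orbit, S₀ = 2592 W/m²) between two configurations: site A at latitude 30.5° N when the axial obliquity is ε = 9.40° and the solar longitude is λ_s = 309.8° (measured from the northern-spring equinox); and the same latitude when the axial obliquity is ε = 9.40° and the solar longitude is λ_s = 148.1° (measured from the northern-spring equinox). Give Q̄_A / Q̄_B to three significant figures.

— Configuration A (φ=+30.5°):
Solar declination: sin δ = sin ε · sin λ_s = sin 9.40° × sin 309.8° = -0.12548, so δ = -7.209°.
cos H₀ = −tan(+30.5°) tan(-7.209°) = 0.0745, H₀ = 1.4962 rad.
Bracket: H₀ sin φ sin δ + cos φ cos δ sin H₀ = 1.4962×0.50754×-0.12548 + 0.86163×0.99210×0.99722 = -0.095287 + 0.852447 = 0.757160.
Q̄ = (S₀/π) × [bracket] = (2592/π) × 0.757160 = 624.70 W/m².
— Configuration B (φ=+30.5°):
Solar declination: sin δ = sin ε · sin λ_s = sin 9.40° × sin 148.1° = 0.08631, so δ = +4.951°.
cos H₀ = −tan(+30.5°) tan(+4.951°) = -0.0510, H₀ = 1.6218 rad.
Bracket: H₀ sin φ sin δ + cos φ cos δ sin H₀ = 1.6218×0.50754×0.08631 + 0.86163×0.99627×0.99870 = 0.071044 + 0.857300 = 0.928344.
Q̄ = (S₀/π) × [bracket] = (2592/π) × 0.928344 = 765.94 W/m².
Ratio Q̄_A / Q̄_B = 624.70 / 765.94 = 0.8156.

Q̄_A / Q̄_B ≈ 0.816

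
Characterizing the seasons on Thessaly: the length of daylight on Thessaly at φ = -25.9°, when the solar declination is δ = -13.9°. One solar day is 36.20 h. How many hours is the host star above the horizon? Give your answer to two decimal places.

19.49 h

cos H₀ = −tan φ · tan δ = −tan(-25.9°) × tan(-13.900°) = -0.1202, so H₀ = 1.6913 rad = 96.90°.
Daylight = 2H₀/(2π) × 36.20 h = (1.6913/π) × 36.20 = 19.49 h.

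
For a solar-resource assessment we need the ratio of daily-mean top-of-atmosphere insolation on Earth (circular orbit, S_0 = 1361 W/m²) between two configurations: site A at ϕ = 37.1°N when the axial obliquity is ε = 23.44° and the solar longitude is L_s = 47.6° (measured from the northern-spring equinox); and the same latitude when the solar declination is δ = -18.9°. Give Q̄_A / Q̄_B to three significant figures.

Q̄_A / Q̄_B ≈ 2.24

— Configuration A (ϕ=+37.1°):
Solar declination: sin δ = sin ε · sin L_s = sin 23.44° × sin 47.6° = 0.29375, so δ = +17.083°.
cos h₀ = −tan(+37.1°) tan(+17.083°) = -0.2324, h₀ = 1.8054 rad.
Bracket: h₀ sin ϕ sin δ + cos ϕ cos δ sin h₀ = 1.8054×0.60321×0.29375 + 0.79758×0.95588×0.97262 = 0.319904 + 0.741517 = 1.061421.
Q̄ = (S_0/π) × [bracket] = (1361/π) × 1.061421 = 459.83 W/m².
— Configuration B (ϕ=+37.1°):
cos h₀ = −tan(+37.1°) tan(-18.900°) = 0.2589, h₀ = 1.3089 rad.
Bracket: h₀ sin ϕ sin δ + cos ϕ cos δ sin h₀ = 1.3089×0.60321×-0.32392 + 0.79758×0.94609×0.96589 = -0.255748 + 0.728844 = 0.473096.
Q̄ = (S_0/π) × [bracket] = (1361/π) × 0.473096 = 204.95 W/m².
Ratio Q̄_A / Q̄_B = 459.83 / 204.95 = 2.244.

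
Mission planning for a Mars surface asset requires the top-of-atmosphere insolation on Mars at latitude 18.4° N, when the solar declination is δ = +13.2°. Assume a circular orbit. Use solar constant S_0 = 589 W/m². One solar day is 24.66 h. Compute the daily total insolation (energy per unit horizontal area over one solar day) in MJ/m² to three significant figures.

17.3 MJ/m²

cos h₀ = −tan(+18.4°) tan(+13.200°) = -0.0780, h₀ = 1.6489 rad.
Bracket: h₀ sin ϕ sin δ + cos ϕ cos δ sin h₀ = 1.6489×0.31565×0.22835 + 0.94888×0.97358×0.99695 = 0.118851 + 0.920993 = 1.039844.
Q̄ = (S_0/π) × [bracket] = (589/π) × 1.039844 = 194.95 W/m².
Daily total = Q̄ × 24.66 h × 3600 s/h = 194.95 × 24.66 × 3600 / 10⁶ = 17.31 MJ/m².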